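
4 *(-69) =-276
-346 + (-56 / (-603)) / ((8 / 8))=-208582 / 603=-345.91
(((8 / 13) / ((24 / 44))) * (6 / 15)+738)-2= 143608 / 195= 736.45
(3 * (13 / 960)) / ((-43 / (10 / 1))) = -13 / 1376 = -0.01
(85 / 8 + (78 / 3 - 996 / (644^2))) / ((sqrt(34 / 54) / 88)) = 250613715 * sqrt(51) / 440657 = 4061.53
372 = 372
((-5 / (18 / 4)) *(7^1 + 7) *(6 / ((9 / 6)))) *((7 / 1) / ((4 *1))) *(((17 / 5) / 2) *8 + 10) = -23128 / 9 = -2569.78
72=72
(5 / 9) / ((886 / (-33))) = -55 / 2658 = -0.02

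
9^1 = 9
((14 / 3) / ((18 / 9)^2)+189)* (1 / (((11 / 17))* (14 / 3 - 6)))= -19397 / 88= -220.42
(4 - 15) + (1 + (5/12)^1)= -9.58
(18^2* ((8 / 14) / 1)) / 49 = 1296 / 343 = 3.78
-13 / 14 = -0.93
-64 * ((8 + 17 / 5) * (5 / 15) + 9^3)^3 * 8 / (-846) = 12592337649664 / 52875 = 238152957.91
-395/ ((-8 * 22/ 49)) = 19355/ 176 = 109.97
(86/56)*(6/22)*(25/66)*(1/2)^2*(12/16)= 3225/108416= 0.03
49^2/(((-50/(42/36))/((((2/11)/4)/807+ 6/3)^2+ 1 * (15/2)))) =-60924080037457/94561354800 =-644.28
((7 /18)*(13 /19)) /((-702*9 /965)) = -6755 /166212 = -0.04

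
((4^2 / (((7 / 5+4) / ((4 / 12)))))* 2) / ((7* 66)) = 80 / 18711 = 0.00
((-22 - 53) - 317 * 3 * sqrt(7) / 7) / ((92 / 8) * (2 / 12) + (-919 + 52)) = 900 / 10381 + 11412 * sqrt(7) / 72667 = 0.50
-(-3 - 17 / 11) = 50 / 11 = 4.55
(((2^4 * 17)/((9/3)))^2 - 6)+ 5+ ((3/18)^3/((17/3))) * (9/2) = 20121209/2448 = 8219.45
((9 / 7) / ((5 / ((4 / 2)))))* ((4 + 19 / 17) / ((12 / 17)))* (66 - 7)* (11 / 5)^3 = 20496069 / 8750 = 2342.41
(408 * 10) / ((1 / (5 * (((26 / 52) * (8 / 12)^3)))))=27200 / 9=3022.22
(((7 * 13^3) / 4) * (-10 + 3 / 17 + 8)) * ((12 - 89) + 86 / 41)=525142.10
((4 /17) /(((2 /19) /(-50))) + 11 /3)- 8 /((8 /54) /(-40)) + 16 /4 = 104851 /51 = 2055.90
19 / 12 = 1.58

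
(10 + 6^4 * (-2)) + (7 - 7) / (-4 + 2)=-2582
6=6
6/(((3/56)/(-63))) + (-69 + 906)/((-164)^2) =-189777339/26896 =-7055.97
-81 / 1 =-81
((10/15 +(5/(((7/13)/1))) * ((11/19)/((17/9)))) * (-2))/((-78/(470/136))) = 5599345/17988516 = 0.31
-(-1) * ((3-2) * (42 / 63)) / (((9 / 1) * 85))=2 / 2295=0.00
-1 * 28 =-28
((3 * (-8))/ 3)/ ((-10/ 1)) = 4/ 5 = 0.80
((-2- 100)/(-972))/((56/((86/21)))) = 731/95256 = 0.01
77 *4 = 308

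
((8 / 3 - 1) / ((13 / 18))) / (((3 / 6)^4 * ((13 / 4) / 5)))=9600 / 169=56.80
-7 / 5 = -1.40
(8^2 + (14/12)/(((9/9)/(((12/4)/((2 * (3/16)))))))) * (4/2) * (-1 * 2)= -880/3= -293.33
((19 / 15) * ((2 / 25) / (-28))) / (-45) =19 / 236250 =0.00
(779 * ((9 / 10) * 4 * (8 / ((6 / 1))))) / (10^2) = 37.39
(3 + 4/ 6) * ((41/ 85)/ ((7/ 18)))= 2706/ 595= 4.55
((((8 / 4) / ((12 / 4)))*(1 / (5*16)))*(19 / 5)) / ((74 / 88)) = 209 / 5550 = 0.04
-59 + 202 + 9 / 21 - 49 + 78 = 1207 / 7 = 172.43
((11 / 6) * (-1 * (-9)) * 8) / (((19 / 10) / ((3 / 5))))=792 / 19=41.68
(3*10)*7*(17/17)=210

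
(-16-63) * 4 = -316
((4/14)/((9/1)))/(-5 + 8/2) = -2/63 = -0.03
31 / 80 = 0.39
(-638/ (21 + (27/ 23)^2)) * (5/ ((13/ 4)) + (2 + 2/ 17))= -136350808/ 1308099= -104.24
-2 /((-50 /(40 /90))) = 4 /225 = 0.02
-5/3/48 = -5/144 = -0.03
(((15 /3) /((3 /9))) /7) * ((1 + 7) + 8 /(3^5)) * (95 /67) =927200 /37989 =24.41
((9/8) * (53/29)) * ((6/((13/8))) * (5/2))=7155/377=18.98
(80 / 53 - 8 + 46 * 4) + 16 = 10256 / 53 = 193.51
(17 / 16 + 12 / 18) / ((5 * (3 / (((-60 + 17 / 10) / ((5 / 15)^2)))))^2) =84632361 / 40000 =2115.81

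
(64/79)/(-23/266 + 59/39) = 663936/1168963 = 0.57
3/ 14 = 0.21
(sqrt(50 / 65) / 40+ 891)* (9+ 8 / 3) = 7* sqrt(130) / 312+ 10395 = 10395.26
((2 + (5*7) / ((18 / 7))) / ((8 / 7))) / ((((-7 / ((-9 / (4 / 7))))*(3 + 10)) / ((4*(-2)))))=-1967 / 104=-18.91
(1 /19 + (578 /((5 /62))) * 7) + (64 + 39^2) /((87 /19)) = 417519716 /8265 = 50516.60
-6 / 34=-3 / 17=-0.18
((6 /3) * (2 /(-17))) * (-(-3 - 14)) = -4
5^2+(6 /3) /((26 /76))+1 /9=30.96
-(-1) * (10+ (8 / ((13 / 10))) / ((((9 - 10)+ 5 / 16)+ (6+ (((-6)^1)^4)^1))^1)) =2708010 / 270673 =10.00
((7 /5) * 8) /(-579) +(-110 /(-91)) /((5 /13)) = 63298 /20265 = 3.12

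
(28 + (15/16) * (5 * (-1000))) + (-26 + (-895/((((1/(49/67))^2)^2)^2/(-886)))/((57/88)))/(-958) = -105636939692899857684535/22173731600657938446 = -4764.06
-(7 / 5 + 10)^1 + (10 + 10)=43 / 5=8.60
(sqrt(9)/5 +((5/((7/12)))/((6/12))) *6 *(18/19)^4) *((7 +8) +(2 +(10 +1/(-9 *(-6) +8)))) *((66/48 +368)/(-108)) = -41868365423825/5429694144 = -7711.00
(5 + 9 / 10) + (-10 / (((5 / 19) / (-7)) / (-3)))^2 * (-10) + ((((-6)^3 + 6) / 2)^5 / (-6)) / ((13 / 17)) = 180392632471 / 65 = 2775271268.78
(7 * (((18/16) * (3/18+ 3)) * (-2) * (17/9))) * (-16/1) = 1507.33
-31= -31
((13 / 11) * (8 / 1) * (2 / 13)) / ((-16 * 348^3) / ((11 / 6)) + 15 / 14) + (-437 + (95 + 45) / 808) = -4998015250487285 / 11441642364366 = -436.83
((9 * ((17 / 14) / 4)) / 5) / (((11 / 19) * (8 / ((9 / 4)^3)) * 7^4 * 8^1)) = 2119203 / 30290247680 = 0.00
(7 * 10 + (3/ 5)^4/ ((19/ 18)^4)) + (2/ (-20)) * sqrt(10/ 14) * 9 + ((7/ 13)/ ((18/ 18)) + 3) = 77977337228/ 1058858125 - 9 * sqrt(35)/ 70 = 72.88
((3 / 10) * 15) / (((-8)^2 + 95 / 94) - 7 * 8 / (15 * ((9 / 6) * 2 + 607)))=1935225 / 27955193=0.07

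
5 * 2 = 10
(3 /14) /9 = 1 /42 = 0.02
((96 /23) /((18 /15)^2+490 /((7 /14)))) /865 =60 /12203593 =0.00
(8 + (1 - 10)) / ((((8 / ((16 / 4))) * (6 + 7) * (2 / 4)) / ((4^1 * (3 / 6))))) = -2 / 13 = -0.15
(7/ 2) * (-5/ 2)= -35/ 4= -8.75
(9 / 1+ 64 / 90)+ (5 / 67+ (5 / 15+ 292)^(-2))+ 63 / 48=411775949051 / 37102782960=11.10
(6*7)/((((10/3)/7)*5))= 441/25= 17.64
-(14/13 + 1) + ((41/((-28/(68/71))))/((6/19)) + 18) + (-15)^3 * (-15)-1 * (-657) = 1988443127/38766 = 51293.48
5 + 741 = 746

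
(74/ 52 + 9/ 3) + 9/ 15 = 653/ 130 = 5.02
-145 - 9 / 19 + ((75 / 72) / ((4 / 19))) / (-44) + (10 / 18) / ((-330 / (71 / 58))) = -277237199 / 1904256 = -145.59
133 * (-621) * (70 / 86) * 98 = -283293990 / 43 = -6588232.33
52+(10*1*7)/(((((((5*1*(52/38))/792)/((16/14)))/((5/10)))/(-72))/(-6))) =26003620/13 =2000278.46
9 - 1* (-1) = 10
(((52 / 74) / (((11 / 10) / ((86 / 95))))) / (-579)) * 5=-22360 / 4477407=-0.00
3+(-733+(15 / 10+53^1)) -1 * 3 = -1357 / 2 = -678.50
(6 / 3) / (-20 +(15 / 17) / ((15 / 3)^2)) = -170 / 1697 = -0.10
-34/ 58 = -17/ 29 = -0.59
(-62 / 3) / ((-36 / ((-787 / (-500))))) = 24397 / 27000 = 0.90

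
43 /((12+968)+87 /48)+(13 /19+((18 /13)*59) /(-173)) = 171706759 /671261279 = 0.26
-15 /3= -5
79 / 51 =1.55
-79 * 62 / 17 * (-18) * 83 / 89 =4836.49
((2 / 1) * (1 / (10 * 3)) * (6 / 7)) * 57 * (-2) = -228 / 35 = -6.51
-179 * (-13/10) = 2327/10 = 232.70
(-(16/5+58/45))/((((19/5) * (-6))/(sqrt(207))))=101 * sqrt(23)/171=2.83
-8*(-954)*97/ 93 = 246768/ 31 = 7960.26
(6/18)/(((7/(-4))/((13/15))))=-52/315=-0.17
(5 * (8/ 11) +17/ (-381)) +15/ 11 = 1888/ 381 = 4.96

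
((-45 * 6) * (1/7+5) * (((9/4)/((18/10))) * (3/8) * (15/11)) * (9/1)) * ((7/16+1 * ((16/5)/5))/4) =-42416865/19712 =-2151.83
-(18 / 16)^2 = -81 / 64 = -1.27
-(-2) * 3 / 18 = 1 / 3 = 0.33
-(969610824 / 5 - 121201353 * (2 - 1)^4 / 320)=-61933891383 / 320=-193543410.57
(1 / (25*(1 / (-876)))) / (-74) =438 / 925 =0.47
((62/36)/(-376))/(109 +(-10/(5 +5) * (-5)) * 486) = -31/17183952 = -0.00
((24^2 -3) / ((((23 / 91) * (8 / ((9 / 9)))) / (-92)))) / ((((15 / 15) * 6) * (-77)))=2483 / 44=56.43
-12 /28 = -3 /7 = -0.43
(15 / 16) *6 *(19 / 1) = 855 / 8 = 106.88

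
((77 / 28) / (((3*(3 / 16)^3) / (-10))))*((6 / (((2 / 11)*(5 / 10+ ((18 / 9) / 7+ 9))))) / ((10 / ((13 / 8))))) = -2818816 / 3699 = -762.05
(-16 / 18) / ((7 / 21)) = -8 / 3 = -2.67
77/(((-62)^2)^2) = 0.00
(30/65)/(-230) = -3/1495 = -0.00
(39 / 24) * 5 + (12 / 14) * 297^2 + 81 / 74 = 156678287 / 2072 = 75616.93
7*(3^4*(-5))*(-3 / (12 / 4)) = 2835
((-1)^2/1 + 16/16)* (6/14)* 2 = 12/7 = 1.71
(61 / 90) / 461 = 61 / 41490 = 0.00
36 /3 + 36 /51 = 216 /17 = 12.71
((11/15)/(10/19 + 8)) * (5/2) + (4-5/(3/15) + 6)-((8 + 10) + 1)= -32839/972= -33.78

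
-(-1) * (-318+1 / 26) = -8267 / 26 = -317.96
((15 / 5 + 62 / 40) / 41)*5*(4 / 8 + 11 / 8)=1.04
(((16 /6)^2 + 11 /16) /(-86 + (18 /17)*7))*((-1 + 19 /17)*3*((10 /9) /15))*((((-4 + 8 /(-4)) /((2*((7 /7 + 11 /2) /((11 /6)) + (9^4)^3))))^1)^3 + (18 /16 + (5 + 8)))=-2202028101123818663884753719685386070489 /60090540790068362532332644646082004548000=-0.04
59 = 59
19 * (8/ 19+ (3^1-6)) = -49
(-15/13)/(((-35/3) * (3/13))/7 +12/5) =-75/131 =-0.57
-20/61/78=-10/2379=-0.00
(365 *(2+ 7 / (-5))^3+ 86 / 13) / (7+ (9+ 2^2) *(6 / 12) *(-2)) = -27773 / 1950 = -14.24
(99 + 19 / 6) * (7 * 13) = 55783 / 6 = 9297.17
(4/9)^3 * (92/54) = 2944/19683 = 0.15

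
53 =53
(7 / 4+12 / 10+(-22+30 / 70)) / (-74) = 2607 / 10360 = 0.25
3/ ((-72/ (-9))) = 0.38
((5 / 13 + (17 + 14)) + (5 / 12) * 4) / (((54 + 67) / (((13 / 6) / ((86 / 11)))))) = 1289 / 17028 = 0.08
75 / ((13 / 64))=4800 / 13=369.23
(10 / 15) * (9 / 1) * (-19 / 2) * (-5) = 285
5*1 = 5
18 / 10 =9 / 5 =1.80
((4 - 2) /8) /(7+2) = 1 /36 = 0.03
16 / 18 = 8 / 9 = 0.89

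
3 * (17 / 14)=51 / 14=3.64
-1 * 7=-7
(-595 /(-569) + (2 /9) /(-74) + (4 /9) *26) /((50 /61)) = 72805879 /4736925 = 15.37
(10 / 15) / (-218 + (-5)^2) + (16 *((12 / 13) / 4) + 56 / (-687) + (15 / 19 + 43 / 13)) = 19409414 / 2519229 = 7.70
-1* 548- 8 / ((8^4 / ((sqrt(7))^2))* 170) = -47697927 / 87040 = -548.00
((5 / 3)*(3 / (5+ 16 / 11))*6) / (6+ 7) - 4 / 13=46 / 923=0.05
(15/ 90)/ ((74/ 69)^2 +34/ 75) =39675/ 381716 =0.10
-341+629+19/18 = 5203/18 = 289.06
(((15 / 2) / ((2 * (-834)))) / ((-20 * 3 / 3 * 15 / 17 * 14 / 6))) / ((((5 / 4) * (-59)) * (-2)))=17 / 22962800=0.00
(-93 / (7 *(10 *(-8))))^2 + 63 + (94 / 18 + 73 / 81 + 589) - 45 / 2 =16146553369 / 25401600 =635.65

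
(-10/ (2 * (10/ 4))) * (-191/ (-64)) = -191/ 32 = -5.97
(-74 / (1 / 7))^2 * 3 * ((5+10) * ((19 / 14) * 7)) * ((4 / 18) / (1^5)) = 25490780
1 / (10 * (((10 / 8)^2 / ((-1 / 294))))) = -4 / 18375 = -0.00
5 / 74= 0.07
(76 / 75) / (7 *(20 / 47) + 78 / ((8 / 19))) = 14288 / 2654025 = 0.01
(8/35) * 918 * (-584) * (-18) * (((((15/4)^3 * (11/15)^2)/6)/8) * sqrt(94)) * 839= 30614374197 * sqrt(94)/28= 10600620367.30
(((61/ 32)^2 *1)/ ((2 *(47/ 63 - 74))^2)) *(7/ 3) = 34460181/ 87237529600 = 0.00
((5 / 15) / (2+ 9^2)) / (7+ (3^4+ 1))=1 / 22161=0.00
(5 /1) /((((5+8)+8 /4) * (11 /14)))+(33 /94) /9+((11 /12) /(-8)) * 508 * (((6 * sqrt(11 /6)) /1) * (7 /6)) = 479 /1034- 9779 * sqrt(66) /144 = -551.24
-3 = -3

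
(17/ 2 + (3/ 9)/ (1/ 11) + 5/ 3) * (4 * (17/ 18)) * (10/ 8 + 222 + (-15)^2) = 2529923/ 108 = 23425.21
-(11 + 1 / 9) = -100 / 9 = -11.11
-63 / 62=-1.02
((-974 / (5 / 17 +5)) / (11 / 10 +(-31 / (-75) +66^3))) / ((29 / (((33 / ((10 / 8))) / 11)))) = -0.00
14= 14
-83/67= -1.24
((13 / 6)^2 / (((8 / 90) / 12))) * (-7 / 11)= -17745 / 44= -403.30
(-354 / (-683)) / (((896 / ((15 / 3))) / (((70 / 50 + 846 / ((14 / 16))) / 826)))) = 101667 / 29986432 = 0.00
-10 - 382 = -392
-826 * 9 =-7434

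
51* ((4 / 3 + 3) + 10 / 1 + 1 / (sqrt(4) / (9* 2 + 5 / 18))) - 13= 14209 / 12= 1184.08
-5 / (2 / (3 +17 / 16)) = -325 / 32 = -10.16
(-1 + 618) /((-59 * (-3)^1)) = 617 /177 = 3.49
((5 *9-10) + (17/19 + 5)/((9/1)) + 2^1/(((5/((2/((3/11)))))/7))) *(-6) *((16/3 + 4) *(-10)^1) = 5380592/171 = 31465.45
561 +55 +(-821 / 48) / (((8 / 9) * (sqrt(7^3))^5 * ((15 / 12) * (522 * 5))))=616- 821 * sqrt(7) / 802460299200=616.00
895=895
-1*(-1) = 1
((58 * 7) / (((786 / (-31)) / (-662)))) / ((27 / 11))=4318.69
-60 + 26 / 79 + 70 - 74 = -5030 / 79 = -63.67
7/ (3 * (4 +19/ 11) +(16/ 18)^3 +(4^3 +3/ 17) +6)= 954261/ 12004688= 0.08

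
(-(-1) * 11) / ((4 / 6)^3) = 297 / 8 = 37.12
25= 25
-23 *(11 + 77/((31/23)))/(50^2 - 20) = -3036/4805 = -0.63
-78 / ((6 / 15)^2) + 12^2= -687 / 2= -343.50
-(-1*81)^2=-6561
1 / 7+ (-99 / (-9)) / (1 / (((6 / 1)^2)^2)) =99793 / 7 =14256.14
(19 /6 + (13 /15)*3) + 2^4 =653 /30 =21.77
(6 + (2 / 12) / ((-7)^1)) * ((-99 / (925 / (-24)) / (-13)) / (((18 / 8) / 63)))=-397584 / 12025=-33.06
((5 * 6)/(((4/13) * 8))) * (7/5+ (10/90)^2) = 17.21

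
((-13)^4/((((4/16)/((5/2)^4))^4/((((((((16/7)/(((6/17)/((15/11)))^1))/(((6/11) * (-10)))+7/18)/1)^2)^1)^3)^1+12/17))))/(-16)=-1236649179158568551177978515625/278632736372293632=-4438276690884.69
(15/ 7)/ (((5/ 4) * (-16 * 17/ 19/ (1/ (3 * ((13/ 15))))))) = -285/ 6188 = -0.05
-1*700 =-700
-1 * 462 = -462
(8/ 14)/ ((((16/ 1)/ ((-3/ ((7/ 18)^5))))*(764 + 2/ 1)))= -708588/ 45059567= -0.02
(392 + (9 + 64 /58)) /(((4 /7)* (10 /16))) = 163254 /145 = 1125.89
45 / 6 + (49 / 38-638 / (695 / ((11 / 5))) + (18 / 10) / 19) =453238 / 66025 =6.86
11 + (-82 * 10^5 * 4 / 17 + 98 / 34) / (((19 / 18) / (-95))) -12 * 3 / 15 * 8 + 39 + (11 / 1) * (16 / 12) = 173646844.88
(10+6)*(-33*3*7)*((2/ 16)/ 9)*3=-462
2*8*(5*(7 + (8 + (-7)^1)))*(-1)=-640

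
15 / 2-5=2.50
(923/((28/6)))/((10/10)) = 197.79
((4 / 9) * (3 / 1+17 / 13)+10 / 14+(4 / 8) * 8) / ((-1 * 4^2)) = -5429 / 13104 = -0.41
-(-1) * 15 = 15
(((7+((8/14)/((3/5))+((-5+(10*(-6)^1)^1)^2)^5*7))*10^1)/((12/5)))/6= 2473779089575561525525/378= 6544389125861273877.05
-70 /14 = -5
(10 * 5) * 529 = 26450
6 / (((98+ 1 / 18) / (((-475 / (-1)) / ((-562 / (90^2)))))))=-418.91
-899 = -899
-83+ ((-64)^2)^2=16777133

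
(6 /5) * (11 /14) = 33 /35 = 0.94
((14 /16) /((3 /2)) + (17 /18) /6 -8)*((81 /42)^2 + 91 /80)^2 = -362483521 /2116800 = -171.24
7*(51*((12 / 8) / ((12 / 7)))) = 2499 / 8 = 312.38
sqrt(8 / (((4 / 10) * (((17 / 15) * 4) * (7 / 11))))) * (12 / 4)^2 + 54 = 45 * sqrt(3927) / 119 + 54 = 77.70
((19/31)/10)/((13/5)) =19/806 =0.02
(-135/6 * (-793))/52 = 2745/8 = 343.12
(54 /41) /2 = 27 /41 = 0.66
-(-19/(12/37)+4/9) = 2093/36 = 58.14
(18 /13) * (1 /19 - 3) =-1008 /247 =-4.08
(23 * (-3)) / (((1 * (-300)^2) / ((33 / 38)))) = -253 / 380000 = -0.00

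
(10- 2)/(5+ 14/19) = 152/109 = 1.39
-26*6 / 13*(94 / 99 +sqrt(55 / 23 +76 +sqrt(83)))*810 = -9720*sqrt(529*sqrt(83) +41469) / 23- 101520 / 11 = -100152.27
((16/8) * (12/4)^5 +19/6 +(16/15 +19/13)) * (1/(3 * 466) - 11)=-2948708897/545220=-5408.29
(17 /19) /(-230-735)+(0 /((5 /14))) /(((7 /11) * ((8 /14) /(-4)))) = -17 /18335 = -0.00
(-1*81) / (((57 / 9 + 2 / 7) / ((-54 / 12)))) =55.07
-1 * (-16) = 16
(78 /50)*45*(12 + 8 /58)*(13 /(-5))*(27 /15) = -14455584 /3625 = -3987.75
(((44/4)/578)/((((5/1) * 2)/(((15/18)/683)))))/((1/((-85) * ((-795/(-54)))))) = -14575/5015952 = -0.00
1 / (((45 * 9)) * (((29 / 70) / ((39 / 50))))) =91 / 19575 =0.00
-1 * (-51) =51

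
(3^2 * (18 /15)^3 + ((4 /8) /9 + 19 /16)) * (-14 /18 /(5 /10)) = -2116177 /81000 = -26.13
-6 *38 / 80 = -57 / 20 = -2.85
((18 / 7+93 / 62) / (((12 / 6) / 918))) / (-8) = -26163 / 112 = -233.60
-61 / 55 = -1.11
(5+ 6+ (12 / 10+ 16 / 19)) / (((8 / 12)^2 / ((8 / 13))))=22302 / 1235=18.06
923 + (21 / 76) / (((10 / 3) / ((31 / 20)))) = 14031553 / 15200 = 923.13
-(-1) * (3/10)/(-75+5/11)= -33/8200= -0.00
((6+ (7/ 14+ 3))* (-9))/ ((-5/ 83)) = 14193/ 10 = 1419.30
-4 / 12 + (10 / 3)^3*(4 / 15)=773 / 81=9.54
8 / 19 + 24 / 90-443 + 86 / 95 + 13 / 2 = -247897 / 570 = -434.91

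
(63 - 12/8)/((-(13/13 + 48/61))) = -7503/218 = -34.42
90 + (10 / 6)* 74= 640 / 3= 213.33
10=10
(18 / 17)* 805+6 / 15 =72484 / 85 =852.75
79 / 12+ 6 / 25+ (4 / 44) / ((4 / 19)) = 11971 / 1650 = 7.26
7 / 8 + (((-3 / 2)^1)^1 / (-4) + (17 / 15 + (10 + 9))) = 1283 / 60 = 21.38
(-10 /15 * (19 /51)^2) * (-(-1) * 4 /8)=-361 /7803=-0.05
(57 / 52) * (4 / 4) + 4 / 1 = 265 / 52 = 5.10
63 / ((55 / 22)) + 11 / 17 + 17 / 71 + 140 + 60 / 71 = 1007432 / 6035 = 166.93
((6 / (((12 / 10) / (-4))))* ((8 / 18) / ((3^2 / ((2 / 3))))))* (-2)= 1.32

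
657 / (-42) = -219 / 14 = -15.64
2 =2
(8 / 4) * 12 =24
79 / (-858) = -79 / 858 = -0.09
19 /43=0.44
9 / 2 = 4.50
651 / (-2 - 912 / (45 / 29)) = -9765 / 8846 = -1.10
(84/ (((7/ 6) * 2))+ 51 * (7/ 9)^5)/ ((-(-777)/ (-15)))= -4971535/ 5097897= -0.98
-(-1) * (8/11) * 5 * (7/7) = 40/11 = 3.64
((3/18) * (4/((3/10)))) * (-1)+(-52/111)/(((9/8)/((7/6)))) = -8116/2997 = -2.71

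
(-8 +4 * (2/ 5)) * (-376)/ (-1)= -12032/ 5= -2406.40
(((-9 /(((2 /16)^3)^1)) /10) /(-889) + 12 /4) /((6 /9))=46917 /8890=5.28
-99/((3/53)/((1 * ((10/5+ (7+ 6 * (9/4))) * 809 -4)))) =-63658353/2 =-31829176.50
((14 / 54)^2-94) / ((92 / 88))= -1506494 / 16767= -89.85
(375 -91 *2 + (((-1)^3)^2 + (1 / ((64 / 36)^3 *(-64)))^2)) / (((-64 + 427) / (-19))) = -253300001346275 / 24945170055168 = -10.15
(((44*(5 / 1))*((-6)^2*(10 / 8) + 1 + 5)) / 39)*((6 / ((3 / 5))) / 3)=37400 / 39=958.97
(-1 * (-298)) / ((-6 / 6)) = -298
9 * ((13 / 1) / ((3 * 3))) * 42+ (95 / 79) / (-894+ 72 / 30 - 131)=220543667 / 403927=546.00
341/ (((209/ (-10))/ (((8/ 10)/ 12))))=-62/ 57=-1.09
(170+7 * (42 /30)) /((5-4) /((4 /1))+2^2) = 3596 /85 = 42.31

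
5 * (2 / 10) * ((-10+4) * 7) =-42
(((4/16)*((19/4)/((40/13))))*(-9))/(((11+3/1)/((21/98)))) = -6669/125440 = -0.05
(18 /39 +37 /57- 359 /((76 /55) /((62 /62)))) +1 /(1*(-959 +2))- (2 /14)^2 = -3995422127 /15443428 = -258.71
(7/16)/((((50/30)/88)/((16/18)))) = 308/15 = 20.53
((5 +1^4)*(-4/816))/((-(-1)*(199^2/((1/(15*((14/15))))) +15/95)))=-0.00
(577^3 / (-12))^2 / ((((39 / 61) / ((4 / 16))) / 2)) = 2251047783394666429 / 11232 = 200413798379154.77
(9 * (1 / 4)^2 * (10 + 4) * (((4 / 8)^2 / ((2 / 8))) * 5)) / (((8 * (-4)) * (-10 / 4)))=63 / 128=0.49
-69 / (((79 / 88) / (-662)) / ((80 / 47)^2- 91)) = -782302988016 / 174511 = -4482829.09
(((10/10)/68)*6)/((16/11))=33/544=0.06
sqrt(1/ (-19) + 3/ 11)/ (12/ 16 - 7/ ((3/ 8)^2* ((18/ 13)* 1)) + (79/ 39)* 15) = -4212* sqrt(9614)/ 4239565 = -0.10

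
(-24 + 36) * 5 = 60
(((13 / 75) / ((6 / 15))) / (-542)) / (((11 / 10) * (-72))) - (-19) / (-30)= -4077943 / 6438960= -0.63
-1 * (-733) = 733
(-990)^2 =980100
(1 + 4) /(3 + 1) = 5 /4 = 1.25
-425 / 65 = -85 / 13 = -6.54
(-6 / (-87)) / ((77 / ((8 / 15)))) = 16 / 33495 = 0.00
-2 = -2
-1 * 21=-21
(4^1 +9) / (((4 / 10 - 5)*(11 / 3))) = -195 / 253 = -0.77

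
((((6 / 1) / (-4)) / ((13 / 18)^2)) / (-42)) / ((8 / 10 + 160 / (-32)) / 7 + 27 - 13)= 405 / 79261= 0.01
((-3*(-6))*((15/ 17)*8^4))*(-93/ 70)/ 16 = -642816/ 119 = -5401.82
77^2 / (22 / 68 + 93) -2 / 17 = 3420616 / 53941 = 63.41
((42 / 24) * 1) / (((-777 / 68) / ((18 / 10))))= -51 / 185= -0.28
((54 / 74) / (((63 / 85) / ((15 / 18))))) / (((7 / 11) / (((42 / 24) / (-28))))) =-4675 / 58016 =-0.08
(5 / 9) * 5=25 / 9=2.78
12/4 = 3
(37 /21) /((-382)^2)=37 /3064404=0.00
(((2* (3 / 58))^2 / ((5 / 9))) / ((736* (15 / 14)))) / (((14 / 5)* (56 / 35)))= 27 / 4951808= 0.00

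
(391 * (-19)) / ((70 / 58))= -215441 / 35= -6155.46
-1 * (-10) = 10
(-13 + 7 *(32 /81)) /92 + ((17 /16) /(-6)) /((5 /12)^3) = -2383937 /931500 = -2.56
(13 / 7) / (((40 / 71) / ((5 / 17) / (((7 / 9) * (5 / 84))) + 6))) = 2769 / 68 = 40.72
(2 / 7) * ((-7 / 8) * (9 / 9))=-1 / 4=-0.25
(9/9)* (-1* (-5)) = 5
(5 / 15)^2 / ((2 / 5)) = 5 / 18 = 0.28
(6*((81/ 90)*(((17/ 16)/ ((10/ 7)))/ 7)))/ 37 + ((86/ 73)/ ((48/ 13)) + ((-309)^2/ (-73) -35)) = -8703427979/ 6482400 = -1342.62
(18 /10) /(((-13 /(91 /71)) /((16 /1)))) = -1008 /355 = -2.84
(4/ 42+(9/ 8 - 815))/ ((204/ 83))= -11347345/ 34272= -331.10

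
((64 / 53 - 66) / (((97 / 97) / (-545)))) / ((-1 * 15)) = -374306 / 159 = -2354.13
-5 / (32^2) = -5 / 1024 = -0.00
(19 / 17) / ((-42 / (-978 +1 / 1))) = 18563 / 714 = 26.00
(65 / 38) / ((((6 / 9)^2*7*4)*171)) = 65 / 80864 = 0.00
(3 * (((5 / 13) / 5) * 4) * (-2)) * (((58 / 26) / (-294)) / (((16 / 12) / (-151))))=-13137 / 8281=-1.59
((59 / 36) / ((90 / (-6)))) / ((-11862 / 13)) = 767 / 6405480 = 0.00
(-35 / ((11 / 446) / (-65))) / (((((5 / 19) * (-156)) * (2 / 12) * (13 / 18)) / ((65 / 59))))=-13346550 / 649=-20564.79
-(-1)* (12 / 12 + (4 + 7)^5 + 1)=161053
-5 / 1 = -5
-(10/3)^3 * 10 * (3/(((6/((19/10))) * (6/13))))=-61750/81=-762.35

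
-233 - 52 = -285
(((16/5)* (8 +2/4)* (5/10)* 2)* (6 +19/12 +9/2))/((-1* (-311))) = 986/933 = 1.06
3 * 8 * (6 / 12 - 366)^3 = -1171853673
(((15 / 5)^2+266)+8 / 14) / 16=1929 / 112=17.22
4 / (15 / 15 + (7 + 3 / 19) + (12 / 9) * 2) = 228 / 617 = 0.37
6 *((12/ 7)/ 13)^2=864/ 8281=0.10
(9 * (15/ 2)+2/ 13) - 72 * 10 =-16961/ 26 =-652.35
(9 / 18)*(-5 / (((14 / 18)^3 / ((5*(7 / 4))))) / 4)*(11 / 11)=-18225 / 1568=-11.62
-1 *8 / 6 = -4 / 3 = -1.33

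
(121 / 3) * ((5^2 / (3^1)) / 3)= 3025 / 27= 112.04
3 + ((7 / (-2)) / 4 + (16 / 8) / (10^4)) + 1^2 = 3.13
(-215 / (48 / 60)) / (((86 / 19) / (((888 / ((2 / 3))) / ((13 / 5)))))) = -790875 / 26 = -30418.27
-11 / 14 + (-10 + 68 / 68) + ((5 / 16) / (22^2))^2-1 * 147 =-65816565585 / 419786752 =-156.79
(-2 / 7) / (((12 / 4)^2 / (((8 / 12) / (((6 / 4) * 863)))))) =-8 / 489321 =-0.00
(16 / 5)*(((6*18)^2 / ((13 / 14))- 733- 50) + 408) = 2534736 / 65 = 38995.94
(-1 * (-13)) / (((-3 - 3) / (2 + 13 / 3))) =-247 / 18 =-13.72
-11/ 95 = -0.12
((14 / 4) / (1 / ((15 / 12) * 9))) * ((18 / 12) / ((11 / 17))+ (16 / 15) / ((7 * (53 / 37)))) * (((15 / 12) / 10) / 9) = 296839 / 223872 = 1.33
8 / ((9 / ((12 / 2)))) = 5.33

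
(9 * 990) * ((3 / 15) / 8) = 891 / 4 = 222.75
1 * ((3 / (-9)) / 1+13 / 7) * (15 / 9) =160 / 63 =2.54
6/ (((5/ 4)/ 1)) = 24/ 5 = 4.80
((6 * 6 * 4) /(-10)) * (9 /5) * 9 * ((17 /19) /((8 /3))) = -37179 /475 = -78.27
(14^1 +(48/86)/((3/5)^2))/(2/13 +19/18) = 156468/12169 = 12.86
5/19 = 0.26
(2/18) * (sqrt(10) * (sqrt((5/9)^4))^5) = 9765625 * sqrt(10)/31381059609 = 0.00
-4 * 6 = -24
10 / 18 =5 / 9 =0.56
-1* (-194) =194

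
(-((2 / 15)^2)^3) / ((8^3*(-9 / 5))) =1 / 164025000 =0.00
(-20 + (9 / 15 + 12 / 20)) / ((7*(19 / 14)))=-188 / 95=-1.98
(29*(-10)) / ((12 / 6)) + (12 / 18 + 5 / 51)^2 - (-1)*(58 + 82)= -1276 / 289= -4.42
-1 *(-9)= 9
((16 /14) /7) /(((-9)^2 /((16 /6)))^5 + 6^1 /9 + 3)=786432 /124551443250073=0.00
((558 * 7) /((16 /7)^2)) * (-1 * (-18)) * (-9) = -7751457 /64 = -121116.52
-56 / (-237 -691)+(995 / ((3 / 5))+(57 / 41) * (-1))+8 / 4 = 23670661 / 14268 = 1659.00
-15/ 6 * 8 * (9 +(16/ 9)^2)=-19700/ 81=-243.21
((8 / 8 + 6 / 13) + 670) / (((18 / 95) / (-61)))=-216173.31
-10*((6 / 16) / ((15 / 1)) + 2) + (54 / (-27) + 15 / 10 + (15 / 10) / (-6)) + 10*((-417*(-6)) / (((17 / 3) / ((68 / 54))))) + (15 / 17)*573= 102758 / 17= 6044.59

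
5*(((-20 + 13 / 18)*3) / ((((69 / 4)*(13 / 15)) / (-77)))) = 1335950 / 897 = 1489.35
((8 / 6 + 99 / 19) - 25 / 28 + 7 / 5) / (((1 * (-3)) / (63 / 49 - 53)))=10184327 / 83790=121.55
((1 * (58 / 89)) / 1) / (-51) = -58 / 4539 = -0.01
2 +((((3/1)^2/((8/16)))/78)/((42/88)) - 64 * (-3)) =17698/91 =194.48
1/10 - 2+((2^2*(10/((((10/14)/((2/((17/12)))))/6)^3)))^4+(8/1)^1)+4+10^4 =9013974578922675330235123826214708779937/455173622835750781250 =19803376396824656142.31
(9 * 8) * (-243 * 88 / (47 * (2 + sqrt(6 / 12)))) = -12100.91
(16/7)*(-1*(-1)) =16/7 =2.29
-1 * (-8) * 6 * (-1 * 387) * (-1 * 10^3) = 18576000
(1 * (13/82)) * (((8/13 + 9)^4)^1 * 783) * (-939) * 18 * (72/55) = -23263358203125000/990847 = -23478254668.10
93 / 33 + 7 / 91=414 / 143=2.90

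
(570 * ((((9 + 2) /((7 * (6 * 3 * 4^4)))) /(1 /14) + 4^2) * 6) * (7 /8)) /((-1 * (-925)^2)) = -39235 /700928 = -0.06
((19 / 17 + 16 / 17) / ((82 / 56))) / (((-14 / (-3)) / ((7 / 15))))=98 / 697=0.14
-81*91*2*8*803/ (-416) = 455301/ 2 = 227650.50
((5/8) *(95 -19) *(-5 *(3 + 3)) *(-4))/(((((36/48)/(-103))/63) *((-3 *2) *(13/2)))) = 16438800/13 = 1264523.08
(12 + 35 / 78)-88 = -5893 / 78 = -75.55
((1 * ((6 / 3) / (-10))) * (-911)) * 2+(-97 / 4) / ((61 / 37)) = 349.69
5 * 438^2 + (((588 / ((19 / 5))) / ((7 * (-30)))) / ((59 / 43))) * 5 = 1075282610 / 1121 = 959217.31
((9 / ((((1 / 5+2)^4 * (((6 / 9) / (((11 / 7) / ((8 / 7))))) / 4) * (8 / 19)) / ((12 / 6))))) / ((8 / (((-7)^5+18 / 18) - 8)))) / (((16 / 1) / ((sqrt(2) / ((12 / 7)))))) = -6289486875 * sqrt(2) / 5451776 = -1631.52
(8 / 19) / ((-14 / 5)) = -20 / 133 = -0.15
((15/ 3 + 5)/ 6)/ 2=5/ 6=0.83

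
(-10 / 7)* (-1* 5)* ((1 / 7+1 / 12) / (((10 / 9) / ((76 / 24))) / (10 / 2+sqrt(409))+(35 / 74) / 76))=-8949190 / 1134007+4942090* sqrt(409) / 1134007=80.25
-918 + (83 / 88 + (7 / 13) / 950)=-498328367 / 543400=-917.06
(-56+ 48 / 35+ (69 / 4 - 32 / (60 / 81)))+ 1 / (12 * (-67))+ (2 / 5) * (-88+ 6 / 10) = -4064113 / 35175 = -115.54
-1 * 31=-31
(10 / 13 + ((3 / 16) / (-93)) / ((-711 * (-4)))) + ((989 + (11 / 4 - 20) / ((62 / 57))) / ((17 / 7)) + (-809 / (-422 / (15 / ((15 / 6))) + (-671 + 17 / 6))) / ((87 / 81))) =173372452470677 / 430745095872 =402.49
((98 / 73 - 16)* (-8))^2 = 73273600 / 5329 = 13749.97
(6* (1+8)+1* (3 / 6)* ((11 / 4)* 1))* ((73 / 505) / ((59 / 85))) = 549763 / 47672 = 11.53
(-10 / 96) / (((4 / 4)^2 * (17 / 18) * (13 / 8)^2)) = -120 / 2873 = -0.04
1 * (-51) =-51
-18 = -18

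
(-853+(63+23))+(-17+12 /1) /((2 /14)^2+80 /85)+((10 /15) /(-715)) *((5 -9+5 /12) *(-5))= -58967993 /76362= -772.22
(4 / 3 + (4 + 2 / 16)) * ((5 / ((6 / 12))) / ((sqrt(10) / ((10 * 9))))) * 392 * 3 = 577710 * sqrt(10) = 1826879.43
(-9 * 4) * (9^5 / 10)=-1062882 / 5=-212576.40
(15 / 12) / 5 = 1 / 4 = 0.25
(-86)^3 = -636056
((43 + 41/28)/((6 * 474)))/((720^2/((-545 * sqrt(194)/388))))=-9047 * sqrt(194)/213561556992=-0.00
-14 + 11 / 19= -255 / 19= -13.42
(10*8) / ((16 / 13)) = 65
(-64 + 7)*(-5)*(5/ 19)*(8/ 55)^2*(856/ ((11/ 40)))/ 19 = 6574080/ 25289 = 259.96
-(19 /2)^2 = -361 /4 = -90.25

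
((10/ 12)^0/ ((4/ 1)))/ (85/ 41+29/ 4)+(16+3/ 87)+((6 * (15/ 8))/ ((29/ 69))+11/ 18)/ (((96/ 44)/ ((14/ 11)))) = 613583017/ 19155312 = 32.03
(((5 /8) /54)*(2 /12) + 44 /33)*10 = 17305 /1296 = 13.35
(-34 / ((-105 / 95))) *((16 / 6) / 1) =5168 / 63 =82.03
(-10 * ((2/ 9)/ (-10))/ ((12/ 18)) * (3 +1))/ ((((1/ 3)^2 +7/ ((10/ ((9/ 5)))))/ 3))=1800/ 617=2.92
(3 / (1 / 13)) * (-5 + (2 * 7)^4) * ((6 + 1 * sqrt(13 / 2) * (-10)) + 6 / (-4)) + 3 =13482267 / 2-7490145 * sqrt(26) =-31451262.01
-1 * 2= -2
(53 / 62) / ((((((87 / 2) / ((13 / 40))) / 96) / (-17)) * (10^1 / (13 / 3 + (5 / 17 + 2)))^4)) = -2.01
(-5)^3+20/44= -1370/11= -124.55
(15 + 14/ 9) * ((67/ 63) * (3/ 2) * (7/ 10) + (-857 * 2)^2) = 26263906223/ 540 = 48636863.38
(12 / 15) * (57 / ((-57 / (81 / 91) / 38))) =-12312 / 455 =-27.06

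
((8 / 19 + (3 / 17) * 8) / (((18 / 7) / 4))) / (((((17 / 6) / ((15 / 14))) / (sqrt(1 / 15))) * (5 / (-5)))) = -0.28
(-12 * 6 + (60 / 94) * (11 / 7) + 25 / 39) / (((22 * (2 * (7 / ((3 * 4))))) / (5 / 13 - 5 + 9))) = -4677819 / 389207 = -12.02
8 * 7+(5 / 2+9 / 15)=591 / 10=59.10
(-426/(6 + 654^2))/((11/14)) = -0.00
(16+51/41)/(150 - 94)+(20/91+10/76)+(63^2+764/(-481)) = 83262603693/20983144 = 3968.07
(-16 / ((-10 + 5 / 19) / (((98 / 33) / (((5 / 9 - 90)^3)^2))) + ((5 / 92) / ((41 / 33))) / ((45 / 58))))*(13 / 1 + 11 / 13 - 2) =44435199186 / 393600822508114436059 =0.00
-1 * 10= -10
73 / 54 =1.35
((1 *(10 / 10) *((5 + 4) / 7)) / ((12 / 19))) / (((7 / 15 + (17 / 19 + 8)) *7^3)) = 16245 / 25623472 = 0.00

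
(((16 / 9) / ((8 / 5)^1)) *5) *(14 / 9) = 8.64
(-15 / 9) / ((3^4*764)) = -5 / 185652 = -0.00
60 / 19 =3.16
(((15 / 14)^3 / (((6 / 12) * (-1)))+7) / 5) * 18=56061 / 3430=16.34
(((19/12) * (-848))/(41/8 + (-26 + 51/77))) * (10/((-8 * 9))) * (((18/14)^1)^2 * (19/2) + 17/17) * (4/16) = -90665245/2353239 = -38.53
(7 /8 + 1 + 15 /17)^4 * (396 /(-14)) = -1957763671875 /1197357056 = -1635.07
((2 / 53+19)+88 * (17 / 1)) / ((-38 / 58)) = -2328613 / 1007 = -2312.43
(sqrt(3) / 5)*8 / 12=0.23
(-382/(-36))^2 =36481/324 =112.60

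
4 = 4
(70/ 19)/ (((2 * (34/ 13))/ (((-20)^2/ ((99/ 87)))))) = 2639000/ 10659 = 247.58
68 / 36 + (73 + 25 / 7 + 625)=44318 / 63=703.46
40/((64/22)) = 55/4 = 13.75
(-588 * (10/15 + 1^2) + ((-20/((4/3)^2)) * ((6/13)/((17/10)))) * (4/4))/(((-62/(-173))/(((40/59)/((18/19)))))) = -7141171850/3637881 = -1963.00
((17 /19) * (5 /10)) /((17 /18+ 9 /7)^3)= 17003196 /421572779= 0.04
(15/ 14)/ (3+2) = 3/ 14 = 0.21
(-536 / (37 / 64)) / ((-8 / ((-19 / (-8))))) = 10184 / 37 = 275.24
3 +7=10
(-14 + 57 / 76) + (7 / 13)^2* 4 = -8173 / 676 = -12.09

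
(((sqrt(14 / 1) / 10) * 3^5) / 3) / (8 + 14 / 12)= 243 * sqrt(14) / 275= 3.31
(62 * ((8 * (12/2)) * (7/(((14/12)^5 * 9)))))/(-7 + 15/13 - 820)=-2089152/1611071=-1.30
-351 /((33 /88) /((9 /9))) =-936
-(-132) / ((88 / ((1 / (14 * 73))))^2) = 0.00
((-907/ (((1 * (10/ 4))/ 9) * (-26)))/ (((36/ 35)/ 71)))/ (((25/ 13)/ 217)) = 97819043/ 100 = 978190.43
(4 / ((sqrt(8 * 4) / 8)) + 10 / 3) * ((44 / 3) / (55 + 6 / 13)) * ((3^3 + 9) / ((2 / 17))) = 194480 / 721 + 233376 * sqrt(2) / 721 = 727.49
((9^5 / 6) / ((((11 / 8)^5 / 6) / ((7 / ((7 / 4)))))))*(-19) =-147053740032 / 161051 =-913088.03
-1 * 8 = -8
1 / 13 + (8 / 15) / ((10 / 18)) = 1.04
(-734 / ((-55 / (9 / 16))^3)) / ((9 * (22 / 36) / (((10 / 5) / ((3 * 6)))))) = 29727 / 1874048000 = 0.00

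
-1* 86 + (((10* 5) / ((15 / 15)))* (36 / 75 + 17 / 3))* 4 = 3430 / 3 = 1143.33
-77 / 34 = -2.26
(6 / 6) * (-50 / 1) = -50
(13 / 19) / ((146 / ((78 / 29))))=507 / 40223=0.01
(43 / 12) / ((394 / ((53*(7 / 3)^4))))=5471879 / 382968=14.29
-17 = -17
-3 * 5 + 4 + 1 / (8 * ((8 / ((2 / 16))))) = -5631 / 512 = -11.00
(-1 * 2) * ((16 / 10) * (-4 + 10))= -96 / 5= -19.20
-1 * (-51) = 51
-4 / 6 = -2 / 3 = -0.67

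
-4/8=-1/2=-0.50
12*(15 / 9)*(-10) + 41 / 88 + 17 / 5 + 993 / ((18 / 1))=-186077 / 1320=-140.97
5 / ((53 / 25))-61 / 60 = 1.34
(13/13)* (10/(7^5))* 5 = 50/16807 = 0.00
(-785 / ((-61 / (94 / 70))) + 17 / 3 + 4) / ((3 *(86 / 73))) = 1259980 / 165249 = 7.62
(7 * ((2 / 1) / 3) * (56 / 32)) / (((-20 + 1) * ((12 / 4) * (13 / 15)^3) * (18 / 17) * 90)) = -20825 / 9016488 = -0.00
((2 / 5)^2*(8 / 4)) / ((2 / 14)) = 56 / 25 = 2.24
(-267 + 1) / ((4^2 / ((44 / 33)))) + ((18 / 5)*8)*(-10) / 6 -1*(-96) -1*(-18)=263 / 6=43.83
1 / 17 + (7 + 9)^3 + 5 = 69718 / 17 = 4101.06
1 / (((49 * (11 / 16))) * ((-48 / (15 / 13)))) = -5 / 7007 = -0.00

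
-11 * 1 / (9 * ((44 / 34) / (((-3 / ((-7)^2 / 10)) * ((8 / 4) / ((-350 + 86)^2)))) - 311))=935 / 56587131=0.00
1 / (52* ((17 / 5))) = 0.01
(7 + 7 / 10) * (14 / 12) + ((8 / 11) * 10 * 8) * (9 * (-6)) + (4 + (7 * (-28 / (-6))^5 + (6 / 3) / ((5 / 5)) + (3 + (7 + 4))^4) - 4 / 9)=2714783969 / 53460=50781.59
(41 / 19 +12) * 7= 1883 / 19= 99.11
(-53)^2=2809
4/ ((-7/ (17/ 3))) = -68/ 21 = -3.24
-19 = -19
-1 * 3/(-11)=3/11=0.27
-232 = -232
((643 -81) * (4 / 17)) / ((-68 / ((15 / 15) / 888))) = -281 / 128316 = -0.00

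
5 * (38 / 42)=4.52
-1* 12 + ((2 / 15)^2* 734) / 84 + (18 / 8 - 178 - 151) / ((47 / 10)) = -36138679 / 444150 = -81.37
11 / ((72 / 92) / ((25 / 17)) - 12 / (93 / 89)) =-196075 / 195214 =-1.00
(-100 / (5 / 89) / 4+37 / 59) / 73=-26218 / 4307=-6.09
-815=-815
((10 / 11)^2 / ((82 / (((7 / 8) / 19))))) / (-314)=-175 / 118389304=-0.00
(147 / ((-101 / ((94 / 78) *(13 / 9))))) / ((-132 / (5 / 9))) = 11515 / 1079892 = 0.01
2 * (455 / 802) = 455 / 401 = 1.13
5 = 5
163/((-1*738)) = -163/738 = -0.22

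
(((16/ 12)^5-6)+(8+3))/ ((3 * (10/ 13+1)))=1.74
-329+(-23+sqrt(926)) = -352+sqrt(926) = -321.57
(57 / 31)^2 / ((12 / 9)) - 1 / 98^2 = 11700793 / 4614722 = 2.54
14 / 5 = 2.80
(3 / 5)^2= 9 / 25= 0.36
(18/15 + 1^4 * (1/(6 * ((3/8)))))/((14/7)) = 37/45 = 0.82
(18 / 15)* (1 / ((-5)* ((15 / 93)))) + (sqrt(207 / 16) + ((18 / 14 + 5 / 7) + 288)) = 3* sqrt(23) / 4 + 36064 / 125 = 292.11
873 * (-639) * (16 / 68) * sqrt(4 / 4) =-2231388 / 17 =-131258.12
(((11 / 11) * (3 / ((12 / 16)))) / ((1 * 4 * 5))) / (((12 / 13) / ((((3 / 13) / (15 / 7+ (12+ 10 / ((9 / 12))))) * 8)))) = 42 / 2885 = 0.01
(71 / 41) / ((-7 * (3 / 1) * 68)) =-71 / 58548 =-0.00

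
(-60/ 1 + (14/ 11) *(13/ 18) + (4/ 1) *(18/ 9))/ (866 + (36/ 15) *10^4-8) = -5057/ 2460942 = -0.00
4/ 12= 0.33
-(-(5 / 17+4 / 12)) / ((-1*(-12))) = 8 / 153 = 0.05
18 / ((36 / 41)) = 20.50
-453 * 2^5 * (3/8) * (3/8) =-4077/2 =-2038.50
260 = 260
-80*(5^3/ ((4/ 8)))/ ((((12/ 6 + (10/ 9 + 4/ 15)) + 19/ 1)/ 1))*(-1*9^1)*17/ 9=15300000/ 1007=15193.64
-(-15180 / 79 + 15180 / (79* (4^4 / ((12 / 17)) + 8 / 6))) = 1377585 / 7189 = 191.62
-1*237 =-237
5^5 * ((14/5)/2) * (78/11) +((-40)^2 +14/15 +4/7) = 32624.23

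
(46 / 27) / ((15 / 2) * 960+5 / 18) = 4 / 16905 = 0.00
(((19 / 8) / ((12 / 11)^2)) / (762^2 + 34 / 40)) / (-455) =-2299 / 304350804576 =-0.00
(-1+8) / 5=7 / 5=1.40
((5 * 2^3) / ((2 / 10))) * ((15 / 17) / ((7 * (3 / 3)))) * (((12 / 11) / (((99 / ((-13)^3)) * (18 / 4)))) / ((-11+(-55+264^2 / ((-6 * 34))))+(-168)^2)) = -0.00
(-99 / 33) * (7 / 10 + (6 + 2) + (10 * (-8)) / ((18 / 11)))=3617 / 30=120.57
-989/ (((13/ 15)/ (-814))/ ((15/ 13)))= 181135350/ 169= 1071806.80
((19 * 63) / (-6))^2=159201 / 4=39800.25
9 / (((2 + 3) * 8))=9 / 40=0.22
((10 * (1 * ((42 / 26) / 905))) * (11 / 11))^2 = 1764 / 5536609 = 0.00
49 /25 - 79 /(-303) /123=1828156 /931725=1.96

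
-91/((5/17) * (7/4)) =-884/5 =-176.80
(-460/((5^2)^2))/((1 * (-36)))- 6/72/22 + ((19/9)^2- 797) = -706141159/891000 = -792.53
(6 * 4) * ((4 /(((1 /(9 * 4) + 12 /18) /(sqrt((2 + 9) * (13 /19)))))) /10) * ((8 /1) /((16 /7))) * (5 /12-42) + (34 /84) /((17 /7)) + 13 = 79 /6-251496 * sqrt(2717) /2375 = -5506.49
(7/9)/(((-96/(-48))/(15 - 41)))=-91/9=-10.11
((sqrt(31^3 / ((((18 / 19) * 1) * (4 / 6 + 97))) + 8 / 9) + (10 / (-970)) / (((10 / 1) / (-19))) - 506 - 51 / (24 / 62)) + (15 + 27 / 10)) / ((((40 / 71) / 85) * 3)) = -483950271 / 15520 + 6035 * sqrt(39913046) / 42192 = -30278.70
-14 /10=-7 /5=-1.40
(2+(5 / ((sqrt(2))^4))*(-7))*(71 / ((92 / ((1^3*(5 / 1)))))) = -9585 / 368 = -26.05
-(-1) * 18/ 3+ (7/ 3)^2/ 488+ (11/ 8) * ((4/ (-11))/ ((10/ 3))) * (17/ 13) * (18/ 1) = 708101/ 285480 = 2.48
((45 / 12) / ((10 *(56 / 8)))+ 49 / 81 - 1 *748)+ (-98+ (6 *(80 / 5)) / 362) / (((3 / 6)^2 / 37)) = -12489371641 / 821016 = -15212.09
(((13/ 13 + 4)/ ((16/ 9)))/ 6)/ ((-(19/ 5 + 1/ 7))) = -175/ 1472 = -0.12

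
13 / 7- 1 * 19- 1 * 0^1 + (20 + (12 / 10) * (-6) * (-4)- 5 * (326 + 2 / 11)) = -615712 / 385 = -1599.25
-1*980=-980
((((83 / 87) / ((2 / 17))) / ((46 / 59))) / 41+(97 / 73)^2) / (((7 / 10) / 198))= 83238469215 / 145732163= 571.17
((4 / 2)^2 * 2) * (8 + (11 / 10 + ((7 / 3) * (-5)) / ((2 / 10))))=-5908 / 15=-393.87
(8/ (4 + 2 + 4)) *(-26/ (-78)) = 4/ 15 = 0.27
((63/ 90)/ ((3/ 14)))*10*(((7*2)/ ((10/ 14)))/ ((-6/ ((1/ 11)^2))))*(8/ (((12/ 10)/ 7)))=-134456/ 3267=-41.16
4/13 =0.31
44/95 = 0.46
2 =2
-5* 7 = -35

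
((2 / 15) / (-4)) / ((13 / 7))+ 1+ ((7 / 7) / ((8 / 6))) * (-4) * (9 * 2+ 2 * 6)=-34717 / 390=-89.02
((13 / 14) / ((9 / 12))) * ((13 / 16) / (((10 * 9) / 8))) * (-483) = -3887 / 90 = -43.19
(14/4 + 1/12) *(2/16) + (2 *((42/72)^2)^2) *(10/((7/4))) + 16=46063/2592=17.77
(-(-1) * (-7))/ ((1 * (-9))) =7/ 9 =0.78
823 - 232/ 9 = 7175/ 9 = 797.22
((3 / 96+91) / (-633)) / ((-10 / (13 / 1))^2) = -164099 / 675200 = -0.24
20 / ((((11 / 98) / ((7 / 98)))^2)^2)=48020 / 14641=3.28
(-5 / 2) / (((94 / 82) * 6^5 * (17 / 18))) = -205 / 690336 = -0.00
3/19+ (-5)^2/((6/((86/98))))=21307/5586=3.81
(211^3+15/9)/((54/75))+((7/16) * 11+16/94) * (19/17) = 4503453242611/345168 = 13047134.27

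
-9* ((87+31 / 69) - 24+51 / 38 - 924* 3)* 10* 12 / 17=1277694180 / 7429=171987.37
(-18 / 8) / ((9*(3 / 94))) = -47 / 6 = -7.83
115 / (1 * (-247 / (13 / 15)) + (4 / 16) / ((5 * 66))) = -151800 / 376199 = -0.40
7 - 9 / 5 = 26 / 5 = 5.20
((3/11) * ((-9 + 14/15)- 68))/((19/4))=-4564/1045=-4.37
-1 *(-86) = 86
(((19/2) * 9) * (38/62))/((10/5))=3249/124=26.20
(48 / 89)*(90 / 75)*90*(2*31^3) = 308873088 / 89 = 3470484.13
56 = 56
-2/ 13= -0.15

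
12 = 12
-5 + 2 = -3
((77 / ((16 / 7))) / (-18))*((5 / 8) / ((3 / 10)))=-13475 / 3456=-3.90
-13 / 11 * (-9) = 117 / 11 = 10.64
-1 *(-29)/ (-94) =-29/ 94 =-0.31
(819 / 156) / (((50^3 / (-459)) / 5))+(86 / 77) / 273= -194021419 / 2102100000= -0.09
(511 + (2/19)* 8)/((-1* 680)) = -1945/2584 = -0.75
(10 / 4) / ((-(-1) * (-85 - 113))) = -5 / 396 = -0.01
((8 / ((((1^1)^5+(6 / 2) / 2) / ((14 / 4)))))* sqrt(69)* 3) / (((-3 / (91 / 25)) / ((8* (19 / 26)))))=-29792* sqrt(69) / 125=-1979.77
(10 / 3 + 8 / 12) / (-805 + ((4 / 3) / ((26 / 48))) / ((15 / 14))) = -780 / 156527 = -0.00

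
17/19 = 0.89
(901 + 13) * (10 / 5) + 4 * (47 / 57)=104384 / 57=1831.30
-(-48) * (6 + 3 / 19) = 5616 / 19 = 295.58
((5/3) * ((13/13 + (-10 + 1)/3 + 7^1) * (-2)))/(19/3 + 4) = -50/31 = -1.61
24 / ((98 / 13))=156 / 49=3.18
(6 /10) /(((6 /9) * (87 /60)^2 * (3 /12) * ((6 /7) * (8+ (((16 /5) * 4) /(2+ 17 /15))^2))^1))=463890 /5733097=0.08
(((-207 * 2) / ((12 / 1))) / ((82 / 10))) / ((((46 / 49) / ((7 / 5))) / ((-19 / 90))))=6517 / 4920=1.32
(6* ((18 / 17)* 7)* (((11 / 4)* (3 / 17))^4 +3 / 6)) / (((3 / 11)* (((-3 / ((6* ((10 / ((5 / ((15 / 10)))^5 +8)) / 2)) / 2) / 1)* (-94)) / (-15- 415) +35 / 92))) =-49450224478052475 / 9806395283419472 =-5.04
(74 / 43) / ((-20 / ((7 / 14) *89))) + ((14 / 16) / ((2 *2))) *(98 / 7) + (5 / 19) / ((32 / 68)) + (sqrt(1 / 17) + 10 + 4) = sqrt(17) / 17 + 901487 / 65360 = 14.04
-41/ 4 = -10.25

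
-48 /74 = -24 /37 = -0.65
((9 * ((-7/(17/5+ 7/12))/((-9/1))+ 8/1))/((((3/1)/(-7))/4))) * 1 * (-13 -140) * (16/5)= 402764544/1195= 337041.46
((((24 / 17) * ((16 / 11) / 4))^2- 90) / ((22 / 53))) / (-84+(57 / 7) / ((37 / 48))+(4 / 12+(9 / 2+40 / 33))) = 43075243638 / 13427851217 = 3.21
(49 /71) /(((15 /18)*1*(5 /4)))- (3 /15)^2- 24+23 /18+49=171893 /6390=26.90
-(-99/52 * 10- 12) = 807/26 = 31.04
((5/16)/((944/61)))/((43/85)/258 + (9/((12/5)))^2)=77775/54169552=0.00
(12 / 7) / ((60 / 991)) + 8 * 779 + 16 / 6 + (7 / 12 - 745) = 772599 / 140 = 5518.56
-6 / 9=-2 / 3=-0.67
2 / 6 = 1 / 3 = 0.33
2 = 2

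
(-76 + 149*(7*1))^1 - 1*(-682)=1649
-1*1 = -1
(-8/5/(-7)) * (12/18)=16/105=0.15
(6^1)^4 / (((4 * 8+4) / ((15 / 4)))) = 135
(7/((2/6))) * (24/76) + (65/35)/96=6.65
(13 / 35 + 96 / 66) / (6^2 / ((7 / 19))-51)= 703 / 17985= 0.04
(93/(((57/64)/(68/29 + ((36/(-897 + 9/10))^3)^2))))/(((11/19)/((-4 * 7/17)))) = -92517087060958418142893056/132816778511713575375283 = -696.58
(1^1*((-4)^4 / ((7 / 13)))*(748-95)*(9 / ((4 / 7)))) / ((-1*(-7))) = 4889664 / 7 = 698523.43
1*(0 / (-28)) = 0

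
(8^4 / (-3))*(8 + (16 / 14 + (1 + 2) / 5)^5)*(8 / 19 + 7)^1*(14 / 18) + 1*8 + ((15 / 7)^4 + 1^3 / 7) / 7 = -1704286482936784 / 8981240625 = -189760.70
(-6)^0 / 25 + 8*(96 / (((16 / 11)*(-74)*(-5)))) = 1357 / 925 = 1.47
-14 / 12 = -7 / 6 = -1.17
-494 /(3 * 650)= -19 /75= -0.25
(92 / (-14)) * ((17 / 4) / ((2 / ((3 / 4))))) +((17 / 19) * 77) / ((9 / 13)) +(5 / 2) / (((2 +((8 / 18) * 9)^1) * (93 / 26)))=52934111 / 593712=89.16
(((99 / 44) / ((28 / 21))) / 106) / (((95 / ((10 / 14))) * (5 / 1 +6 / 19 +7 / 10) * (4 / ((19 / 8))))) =0.00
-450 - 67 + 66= -451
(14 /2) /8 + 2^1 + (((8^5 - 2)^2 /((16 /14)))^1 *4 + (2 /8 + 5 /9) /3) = 811649732215 /216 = 3757637649.14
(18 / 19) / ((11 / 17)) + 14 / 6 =2381 / 627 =3.80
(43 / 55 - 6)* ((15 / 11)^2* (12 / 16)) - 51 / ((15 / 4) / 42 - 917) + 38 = 30.78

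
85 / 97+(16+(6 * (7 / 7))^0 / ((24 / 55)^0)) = 1734 / 97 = 17.88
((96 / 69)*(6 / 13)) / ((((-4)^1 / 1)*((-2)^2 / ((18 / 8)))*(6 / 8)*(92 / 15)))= -135 / 6877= -0.02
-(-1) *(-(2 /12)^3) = -1 /216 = -0.00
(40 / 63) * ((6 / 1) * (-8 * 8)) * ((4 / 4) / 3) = -5120 / 63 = -81.27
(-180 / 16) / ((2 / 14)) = -315 / 4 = -78.75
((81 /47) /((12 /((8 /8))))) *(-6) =-81 /94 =-0.86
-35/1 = -35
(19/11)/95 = 1/55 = 0.02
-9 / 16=-0.56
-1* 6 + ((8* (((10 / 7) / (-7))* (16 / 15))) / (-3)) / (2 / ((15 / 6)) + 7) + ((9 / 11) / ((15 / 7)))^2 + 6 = 11456759 / 52026975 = 0.22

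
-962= -962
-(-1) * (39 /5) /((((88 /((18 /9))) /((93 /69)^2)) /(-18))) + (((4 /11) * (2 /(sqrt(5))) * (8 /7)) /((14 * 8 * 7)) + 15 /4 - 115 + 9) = -12574477 /116380 + 4 * sqrt(5) /18865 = -108.05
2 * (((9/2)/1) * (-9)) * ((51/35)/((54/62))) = -4743/35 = -135.51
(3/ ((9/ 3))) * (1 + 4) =5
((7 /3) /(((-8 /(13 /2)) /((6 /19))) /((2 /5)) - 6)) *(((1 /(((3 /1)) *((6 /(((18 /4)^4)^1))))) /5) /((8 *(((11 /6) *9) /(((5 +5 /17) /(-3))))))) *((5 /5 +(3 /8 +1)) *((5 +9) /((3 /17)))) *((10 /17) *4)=14705145 /3674176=4.00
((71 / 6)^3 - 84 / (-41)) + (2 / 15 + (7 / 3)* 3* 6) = 75328139 / 44280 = 1701.18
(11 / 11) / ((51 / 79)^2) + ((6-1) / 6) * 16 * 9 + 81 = 529042 / 2601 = 203.40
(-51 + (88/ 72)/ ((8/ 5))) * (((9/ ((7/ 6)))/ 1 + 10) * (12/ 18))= -112127/ 189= -593.26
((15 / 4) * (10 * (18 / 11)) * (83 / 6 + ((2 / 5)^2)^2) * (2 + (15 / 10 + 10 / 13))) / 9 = 5768781 / 14300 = 403.41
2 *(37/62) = 37/31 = 1.19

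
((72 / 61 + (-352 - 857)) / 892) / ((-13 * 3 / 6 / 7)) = 1.46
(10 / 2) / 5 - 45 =-44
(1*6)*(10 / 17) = 60 / 17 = 3.53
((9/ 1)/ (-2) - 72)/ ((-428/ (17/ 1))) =2601/ 856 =3.04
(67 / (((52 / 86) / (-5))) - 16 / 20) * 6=-216387 / 65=-3329.03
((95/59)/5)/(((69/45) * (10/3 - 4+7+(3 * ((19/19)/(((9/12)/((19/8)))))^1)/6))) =0.03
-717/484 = -1.48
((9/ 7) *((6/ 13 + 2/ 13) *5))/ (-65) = -72/ 1183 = -0.06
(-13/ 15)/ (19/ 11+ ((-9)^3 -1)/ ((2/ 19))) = 143/ 1143990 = 0.00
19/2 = 9.50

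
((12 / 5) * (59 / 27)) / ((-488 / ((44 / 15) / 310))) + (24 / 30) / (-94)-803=-803.01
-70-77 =-147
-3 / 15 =-1 / 5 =-0.20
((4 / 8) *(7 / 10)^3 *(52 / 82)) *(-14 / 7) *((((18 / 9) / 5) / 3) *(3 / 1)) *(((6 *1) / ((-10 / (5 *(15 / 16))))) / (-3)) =-13377 / 164000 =-0.08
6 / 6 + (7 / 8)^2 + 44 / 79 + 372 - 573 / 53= 97409387 / 267968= 363.51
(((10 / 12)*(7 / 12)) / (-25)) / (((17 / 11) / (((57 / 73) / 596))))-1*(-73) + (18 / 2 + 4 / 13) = 94969243381 / 1153832160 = 82.31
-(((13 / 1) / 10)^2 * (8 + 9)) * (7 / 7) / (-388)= 0.07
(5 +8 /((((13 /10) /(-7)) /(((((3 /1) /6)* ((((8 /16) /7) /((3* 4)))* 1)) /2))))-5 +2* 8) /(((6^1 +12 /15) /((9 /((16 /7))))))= 130515 /14144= 9.23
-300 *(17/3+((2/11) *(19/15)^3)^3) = -1170136529766428/682241484375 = -1715.14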